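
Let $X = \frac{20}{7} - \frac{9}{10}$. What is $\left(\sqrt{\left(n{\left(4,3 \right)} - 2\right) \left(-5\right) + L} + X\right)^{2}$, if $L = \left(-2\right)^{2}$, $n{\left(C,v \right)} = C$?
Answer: $- \frac{10631}{4900} + \frac{137 i \sqrt{6}}{35} \approx -2.1696 + 9.588 i$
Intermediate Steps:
$X = \frac{137}{70}$ ($X = 20 \cdot \frac{1}{7} - \frac{9}{10} = \frac{20}{7} - \frac{9}{10} = \frac{137}{70} \approx 1.9571$)
$L = 4$
$\left(\sqrt{\left(n{\left(4,3 \right)} - 2\right) \left(-5\right) + L} + X\right)^{2} = \left(\sqrt{\left(4 - 2\right) \left(-5\right) + 4} + \frac{137}{70}\right)^{2} = \left(\sqrt{2 \left(-5\right) + 4} + \frac{137}{70}\right)^{2} = \left(\sqrt{-10 + 4} + \frac{137}{70}\right)^{2} = \left(\sqrt{-6} + \frac{137}{70}\right)^{2} = \left(i \sqrt{6} + \frac{137}{70}\right)^{2} = \left(\frac{137}{70} + i \sqrt{6}\right)^{2}$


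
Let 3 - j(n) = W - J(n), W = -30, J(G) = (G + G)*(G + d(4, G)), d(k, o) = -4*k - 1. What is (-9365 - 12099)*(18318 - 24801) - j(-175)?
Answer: 139083879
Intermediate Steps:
d(k, o) = -1 - 4*k
J(G) = 2*G*(-17 + G) (J(G) = (G + G)*(G + (-1 - 4*4)) = (2*G)*(G + (-1 - 16)) = (2*G)*(G - 17) = (2*G)*(-17 + G) = 2*G*(-17 + G))
j(n) = 33 + 2*n*(-17 + n) (j(n) = 3 - (-30 - 2*n*(-17 + n)) = 3 + (30 + 2*n*(-17 + n)) = 33 + 2*n*(-17 + n))
(-9365 - 12099)*(18318 - 24801) - j(-175) = (-9365 - 12099)*(18318 - 24801) - (33 + 2*(-175)*(-17 - 175)) = -21464*(-6483) - (33 + 2*(-175)*(-192)) = 139151112 - (33 + 67200) = 139151112 - 1*67233 = 139151112 - 67233 = 139083879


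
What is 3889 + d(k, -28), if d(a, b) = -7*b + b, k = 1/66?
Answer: 4057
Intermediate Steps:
k = 1/66 ≈ 0.015152
d(a, b) = -6*b
3889 + d(k, -28) = 3889 - 6*(-28) = 3889 + 168 = 4057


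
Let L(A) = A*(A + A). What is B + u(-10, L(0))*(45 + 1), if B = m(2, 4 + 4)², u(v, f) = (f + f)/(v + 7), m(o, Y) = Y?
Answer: 64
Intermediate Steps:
L(A) = 2*A² (L(A) = A*(2*A) = 2*A²)
u(v, f) = 2*f/(7 + v) (u(v, f) = (2*f)/(7 + v) = 2*f/(7 + v))
B = 64 (B = (4 + 4)² = 8² = 64)
B + u(-10, L(0))*(45 + 1) = 64 + (2*(2*0²)/(7 - 10))*(45 + 1) = 64 + (2*(2*0)/(-3))*46 = 64 + (2*0*(-⅓))*46 = 64 + 0*46 = 64 + 0 = 64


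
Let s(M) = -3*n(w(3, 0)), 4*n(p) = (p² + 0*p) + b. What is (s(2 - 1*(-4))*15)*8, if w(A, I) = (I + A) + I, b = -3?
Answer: -540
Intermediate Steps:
w(A, I) = A + 2*I (w(A, I) = (A + I) + I = A + 2*I)
n(p) = -¾ + p²/4 (n(p) = ((p² + 0*p) - 3)/4 = ((p² + 0) - 3)/4 = (p² - 3)/4 = (-3 + p²)/4 = -¾ + p²/4)
s(M) = -9/2 (s(M) = -3*(-¾ + (3 + 2*0)²/4) = -3*(-¾ + (3 + 0)²/4) = -3*(-¾ + (¼)*3²) = -3*(-¾ + (¼)*9) = -3*(-¾ + 9/4) = -3*3/2 = -9/2)
(s(2 - 1*(-4))*15)*8 = -9/2*15*8 = -135/2*8 = -540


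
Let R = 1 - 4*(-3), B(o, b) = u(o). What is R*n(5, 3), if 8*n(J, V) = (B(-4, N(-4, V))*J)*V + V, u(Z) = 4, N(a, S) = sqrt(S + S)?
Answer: 819/8 ≈ 102.38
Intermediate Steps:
N(a, S) = sqrt(2)*sqrt(S) (N(a, S) = sqrt(2*S) = sqrt(2)*sqrt(S))
B(o, b) = 4
n(J, V) = V/8 + J*V/2 (n(J, V) = ((4*J)*V + V)/8 = (4*J*V + V)/8 = (V + 4*J*V)/8 = V/8 + J*V/2)
R = 13 (R = 1 + 12 = 13)
R*n(5, 3) = 13*((1/8)*3*(1 + 4*5)) = 13*((1/8)*3*(1 + 20)) = 13*((1/8)*3*21) = 13*(63/8) = 819/8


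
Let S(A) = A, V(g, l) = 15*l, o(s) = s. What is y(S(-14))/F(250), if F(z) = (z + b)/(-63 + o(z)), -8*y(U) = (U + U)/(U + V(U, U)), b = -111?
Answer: -187/8896 ≈ -0.021021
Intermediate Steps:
y(U) = -1/64 (y(U) = -(U + U)/(8*(U + 15*U)) = -2*U/(8*(16*U)) = -2*U*1/(16*U)/8 = -1/8*1/8 = -1/64)
F(z) = (-111 + z)/(-63 + z) (F(z) = (z - 111)/(-63 + z) = (-111 + z)/(-63 + z))
y(S(-14))/F(250) = -(-63 + 250)/(-111 + 250)/64 = -1/(64*(139/187)) = -1/(64*((1/187)*139)) = -1/(64*139/187) = -1/64*187/139 = -187/8896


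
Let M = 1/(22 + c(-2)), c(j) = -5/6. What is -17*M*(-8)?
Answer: 816/127 ≈ 6.4252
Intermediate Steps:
c(j) = -⅚ (c(j) = -5*⅙ = -⅚)
M = 6/127 (M = 1/(22 - ⅚) = 1/(127/6) = 6/127 ≈ 0.047244)
-17*M*(-8) = -17*6/127*(-8) = -102/127*(-8) = 816/127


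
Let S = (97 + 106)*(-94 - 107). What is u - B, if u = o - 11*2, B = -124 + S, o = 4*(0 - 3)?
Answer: 40893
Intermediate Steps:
o = -12 (o = 4*(-3) = -12)
S = -40803 (S = 203*(-201) = -40803)
B = -40927 (B = -124 - 40803 = -40927)
u = -34 (u = -12 - 11*2 = -12 - 22 = -34)
u - B = -34 - 1*(-40927) = -34 + 40927 = 40893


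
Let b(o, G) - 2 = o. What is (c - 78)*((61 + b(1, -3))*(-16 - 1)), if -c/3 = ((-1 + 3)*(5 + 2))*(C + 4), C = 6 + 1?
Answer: 587520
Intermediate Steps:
C = 7
b(o, G) = 2 + o
c = -462 (c = -3*(-1 + 3)*(5 + 2)*(7 + 4) = -3*2*7*11 = -42*11 = -3*154 = -462)
(c - 78)*((61 + b(1, -3))*(-16 - 1)) = (-462 - 78)*((61 + (2 + 1))*(-16 - 1)) = -540*(61 + 3)*(-17) = -34560*(-17) = -540*(-1088) = 587520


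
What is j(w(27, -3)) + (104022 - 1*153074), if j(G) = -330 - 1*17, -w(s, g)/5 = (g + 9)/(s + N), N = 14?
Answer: -49399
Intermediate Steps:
w(s, g) = -5*(9 + g)/(14 + s) (w(s, g) = -5*(g + 9)/(s + 14) = -5*(9 + g)/(14 + s))
j(G) = -347 (j(G) = -330 - 17 = -347)
j(w(27, -3)) + (104022 - 1*153074) = -347 + (104022 - 1*153074) = -347 + (104022 - 153074) = -347 - 49052 = -49399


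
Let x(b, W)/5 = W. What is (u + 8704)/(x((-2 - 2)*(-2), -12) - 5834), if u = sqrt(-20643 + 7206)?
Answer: -4352/2947 - 3*I*sqrt(1493)/5894 ≈ -1.4768 - 0.019667*I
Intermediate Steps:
u = 3*I*sqrt(1493) (u = sqrt(-13437) = 3*I*sqrt(1493) ≈ 115.92*I)
x(b, W) = 5*W
(u + 8704)/(x((-2 - 2)*(-2), -12) - 5834) = (3*I*sqrt(1493) + 8704)/(5*(-12) - 5834) = (8704 + 3*I*sqrt(1493))/(-60 - 5834) = (8704 + 3*I*sqrt(1493))/(-5894) = (8704 + 3*I*sqrt(1493))*(-1/5894) = -4352/2947 - 3*I*sqrt(1493)/5894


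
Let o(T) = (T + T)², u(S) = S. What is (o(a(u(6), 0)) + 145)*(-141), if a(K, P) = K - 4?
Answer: -22701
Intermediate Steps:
a(K, P) = -4 + K
o(T) = 4*T² (o(T) = (2*T)² = 4*T²)
(o(a(u(6), 0)) + 145)*(-141) = (4*(-4 + 6)² + 145)*(-141) = (4*2² + 145)*(-141) = (4*4 + 145)*(-141) = (16 + 145)*(-141) = 161*(-141) = -22701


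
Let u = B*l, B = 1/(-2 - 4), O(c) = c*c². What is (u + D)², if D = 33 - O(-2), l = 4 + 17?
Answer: 5625/4 ≈ 1406.3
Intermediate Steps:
l = 21
O(c) = c³
B = -⅙ (B = 1/(-6) = -⅙ ≈ -0.16667)
u = -7/2 (u = -⅙*21 = -7/2 ≈ -3.5000)
D = 41 (D = 33 - 1*(-2)³ = 33 - 1*(-8) = 33 + 8 = 41)
(u + D)² = (-7/2 + 41)² = (75/2)² = 5625/4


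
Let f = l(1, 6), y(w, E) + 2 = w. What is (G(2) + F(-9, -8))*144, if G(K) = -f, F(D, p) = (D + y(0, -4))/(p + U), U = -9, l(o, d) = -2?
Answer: 6480/17 ≈ 381.18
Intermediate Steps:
y(w, E) = -2 + w
F(D, p) = (-2 + D)/(-9 + p) (F(D, p) = (D + (-2 + 0))/(p - 9) = (D - 2)/(-9 + p) = (-2 + D)/(-9 + p))
f = -2
G(K) = 2 (G(K) = -1*(-2) = 2)
(G(2) + F(-9, -8))*144 = (2 + (-2 - 9)/(-9 - 8))*144 = (2 - 11/(-17))*144 = (2 - 1/17*(-11))*144 = (2 + 11/17)*144 = (45/17)*144 = 6480/17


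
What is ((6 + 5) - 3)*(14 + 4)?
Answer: 144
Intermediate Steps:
((6 + 5) - 3)*(14 + 4) = (11 - 3)*18 = 8*18 = 144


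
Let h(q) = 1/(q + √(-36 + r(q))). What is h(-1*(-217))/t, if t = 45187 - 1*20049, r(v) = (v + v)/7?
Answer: 217/1183069694 - √26/1183069694 ≈ 1.7911e-7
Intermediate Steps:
r(v) = 2*v/7 (r(v) = (2*v)*(⅐) = 2*v/7)
t = 25138 (t = 45187 - 20049 = 25138)
h(q) = 1/(q + √(-36 + 2*q/7))
h(-1*(-217))/t = (7/(7*(-1*(-217)) + √14*√(-126 - 1*(-217))))/25138 = (7/(7*217 + √14*√(-126 + 217)))*(1/25138) = (7/(1519 + √14*√91))*(1/25138) = (7/(1519 + 7*√26))*(1/25138) = 7/(25138*(1519 + 7*√26))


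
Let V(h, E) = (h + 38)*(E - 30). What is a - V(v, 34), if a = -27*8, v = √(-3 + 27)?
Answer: -368 - 8*√6 ≈ -387.60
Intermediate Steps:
v = 2*√6 (v = √24 = 2*√6 ≈ 4.8990)
a = -216
V(h, E) = (-30 + E)*(38 + h) (V(h, E) = (38 + h)*(-30 + E) = (-30 + E)*(38 + h))
a - V(v, 34) = -216 - (-1140 - 60*√6 + 38*34 + 34*(2*√6)) = -216 - (-1140 - 60*√6 + 1292 + 68*√6) = -216 - (152 + 8*√6) = -216 + (-152 - 8*√6) = -368 - 8*√6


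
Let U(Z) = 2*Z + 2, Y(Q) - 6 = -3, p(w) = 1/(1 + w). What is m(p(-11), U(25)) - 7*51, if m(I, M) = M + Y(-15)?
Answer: -302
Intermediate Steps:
Y(Q) = 3 (Y(Q) = 6 - 3 = 3)
U(Z) = 2 + 2*Z
m(I, M) = 3 + M (m(I, M) = M + 3 = 3 + M)
m(p(-11), U(25)) - 7*51 = (3 + (2 + 2*25)) - 7*51 = (3 + (2 + 50)) - 357 = (3 + 52) - 357 = 55 - 357 = -302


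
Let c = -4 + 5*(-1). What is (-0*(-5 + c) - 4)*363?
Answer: -1452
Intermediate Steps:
c = -9 (c = -4 - 5 = -9)
(-0*(-5 + c) - 4)*363 = (-0*(-5 - 9) - 4)*363 = (-0*(-14) - 4)*363 = (-2*0 - 4)*363 = (0 - 4)*363 = -4*363 = -1452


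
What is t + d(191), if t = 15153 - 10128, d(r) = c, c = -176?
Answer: 4849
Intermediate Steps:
d(r) = -176
t = 5025
t + d(191) = 5025 - 176 = 4849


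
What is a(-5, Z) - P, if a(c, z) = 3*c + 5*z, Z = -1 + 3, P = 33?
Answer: -38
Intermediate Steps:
Z = 2
a(-5, Z) - P = (3*(-5) + 5*2) - 1*33 = (-15 + 10) - 33 = -5 - 33 = -38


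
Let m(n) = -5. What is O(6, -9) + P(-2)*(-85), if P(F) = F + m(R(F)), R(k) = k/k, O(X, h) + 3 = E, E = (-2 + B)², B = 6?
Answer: 608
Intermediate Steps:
E = 16 (E = (-2 + 6)² = 4² = 16)
O(X, h) = 13 (O(X, h) = -3 + 16 = 13)
R(k) = 1
P(F) = -5 + F (P(F) = F - 5 = -5 + F)
O(6, -9) + P(-2)*(-85) = 13 + (-5 - 2)*(-85) = 13 - 7*(-85) = 13 + 595 = 608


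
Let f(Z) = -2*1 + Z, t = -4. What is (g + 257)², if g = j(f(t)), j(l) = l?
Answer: 63001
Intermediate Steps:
f(Z) = -2 + Z
g = -6 (g = -2 - 4 = -6)
(g + 257)² = (-6 + 257)² = 251² = 63001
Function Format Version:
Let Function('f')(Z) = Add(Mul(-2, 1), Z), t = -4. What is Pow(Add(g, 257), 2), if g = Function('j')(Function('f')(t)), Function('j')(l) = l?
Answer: 63001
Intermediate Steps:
Function('f')(Z) = Add(-2, Z)
g = -6 (g = Add(-2, -4) = -6)
Pow(Add(g, 257), 2) = Pow(Add(-6, 257), 2) = Pow(251, 2) = 63001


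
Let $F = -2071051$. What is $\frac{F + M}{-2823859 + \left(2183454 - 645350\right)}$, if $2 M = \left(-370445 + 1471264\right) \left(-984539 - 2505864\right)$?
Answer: $\frac{1280768694053}{857170} \approx 1.4942 \cdot 10^{6}$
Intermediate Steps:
$M = - \frac{3842301940057}{2}$ ($M = \frac{\left(-370445 + 1471264\right) \left(-984539 - 2505864\right)}{2} = \frac{1100819 \left(-3490403\right)}{2} = \frac{1}{2} \left(-3842301940057\right) = - \frac{3842301940057}{2} \approx -1.9212 \cdot 10^{12}$)
$\frac{F + M}{-2823859 + \left(2183454 - 645350\right)} = \frac{-2071051 - \frac{3842301940057}{2}}{-2823859 + \left(2183454 - 645350\right)} = - \frac{3842306082159}{2 \left(-2823859 + \left(2183454 - 645350\right)\right)} = - \frac{3842306082159}{2 \left(-2823859 + 1538104\right)} = - \frac{3842306082159}{2 \left(-1285755\right)} = \left(- \frac{3842306082159}{2}\right) \left(- \frac{1}{1285755}\right) = \frac{1280768694053}{857170}$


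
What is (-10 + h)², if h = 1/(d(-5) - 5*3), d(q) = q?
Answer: 40401/400 ≈ 101.00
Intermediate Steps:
h = -1/20 (h = 1/(-5 - 5*3) = 1/(-5 - 15) = 1/(-20) = -1/20 ≈ -0.050000)
(-10 + h)² = (-10 - 1/20)² = (-201/20)² = 40401/400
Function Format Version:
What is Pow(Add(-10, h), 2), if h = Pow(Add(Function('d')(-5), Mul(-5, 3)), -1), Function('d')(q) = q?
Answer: Rational(40401, 400) ≈ 101.00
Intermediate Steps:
h = Rational(-1, 20) (h = Pow(Add(-5, Mul(-5, 3)), -1) = Pow(Add(-5, -15), -1) = Pow(-20, -1) = Rational(-1, 20) ≈ -0.050000)
Pow(Add(-10, h), 2) = Pow(Add(-10, Rational(-1, 20)), 2) = Pow(Rational(-201, 20), 2) = Rational(40401, 400)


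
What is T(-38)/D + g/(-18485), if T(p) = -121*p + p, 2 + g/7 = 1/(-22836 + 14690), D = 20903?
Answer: 689023381653/3147548865430 ≈ 0.21891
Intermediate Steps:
g = -114051/8146 (g = -14 + 7/(-22836 + 14690) = -14 + 7/(-8146) = -14 + 7*(-1/8146) = -14 - 7/8146 = -114051/8146 ≈ -14.001)
T(p) = -120*p
T(-38)/D + g/(-18485) = -120*(-38)/20903 - 114051/8146/(-18485) = 4560*(1/20903) - 114051/8146*(-1/18485) = 4560/20903 + 114051/150578810 = 689023381653/3147548865430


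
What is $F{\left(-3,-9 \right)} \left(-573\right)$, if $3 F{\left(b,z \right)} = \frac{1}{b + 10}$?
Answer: $- \frac{191}{7} \approx -27.286$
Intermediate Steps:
$F{\left(b,z \right)} = \frac{1}{3 \left(10 + b\right)}$ ($F{\left(b,z \right)} = \frac{1}{3 \left(b + 10\right)} = \frac{1}{3 \left(10 + b\right)}$)
$F{\left(-3,-9 \right)} \left(-573\right) = \frac{1}{3 \left(10 - 3\right)} \left(-573\right) = \frac{1}{3 \cdot 7} \left(-573\right) = \frac{1}{3} \cdot \frac{1}{7} \left(-573\right) = \frac{1}{21} \left(-573\right) = - \frac{191}{7}$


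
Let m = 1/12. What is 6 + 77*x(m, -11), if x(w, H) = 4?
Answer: 314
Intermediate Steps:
m = 1/12 ≈ 0.083333
6 + 77*x(m, -11) = 6 + 77*4 = 6 + 308 = 314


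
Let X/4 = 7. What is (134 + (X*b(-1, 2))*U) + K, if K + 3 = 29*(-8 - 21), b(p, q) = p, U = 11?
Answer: -1018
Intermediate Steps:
X = 28 (X = 4*7 = 28)
K = -844 (K = -3 + 29*(-8 - 21) = -3 + 29*(-29) = -3 - 841 = -844)
(134 + (X*b(-1, 2))*U) + K = (134 + (28*(-1))*11) - 844 = (134 - 28*11) - 844 = (134 - 308) - 844 = -174 - 844 = -1018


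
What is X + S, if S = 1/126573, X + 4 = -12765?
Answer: -1616210636/126573 ≈ -12769.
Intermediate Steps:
X = -12769 (X = -4 - 12765 = -12769)
S = 1/126573 ≈ 7.9006e-6
X + S = -12769 + 1/126573 = -1616210636/126573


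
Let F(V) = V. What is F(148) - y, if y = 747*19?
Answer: -14045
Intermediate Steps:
y = 14193
F(148) - y = 148 - 1*14193 = 148 - 14193 = -14045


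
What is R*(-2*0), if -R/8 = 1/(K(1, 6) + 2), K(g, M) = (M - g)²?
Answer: 0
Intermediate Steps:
R = -8/27 (R = -8/((6 - 1*1)² + 2) = -8/((6 - 1)² + 2) = -8/(5² + 2) = -8/(25 + 2) = -8/27 ≈ -0.29630)
R*(-2*0) = -(-16)*0/27 = -8/27*0 = 0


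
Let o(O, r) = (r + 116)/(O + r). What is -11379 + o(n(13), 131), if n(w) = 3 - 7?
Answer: -1444886/127 ≈ -11377.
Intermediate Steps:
n(w) = -4
o(O, r) = (116 + r)/(O + r)
-11379 + o(n(13), 131) = -11379 + (116 + 131)/(-4 + 131) = -11379 + 247/127 = -1444886/127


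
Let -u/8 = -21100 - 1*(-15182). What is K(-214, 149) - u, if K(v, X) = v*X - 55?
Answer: -79285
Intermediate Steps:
u = 47344 (u = -8*(-21100 - 1*(-15182)) = -8*(-21100 + 15182) = -8*(-5918) = 47344)
K(v, X) = -55 + X*v (K(v, X) = X*v - 55 = -55 + X*v)
K(-214, 149) - u = (-55 + 149*(-214)) - 1*47344 = (-55 - 31886) - 47344 = -31941 - 47344 = -79285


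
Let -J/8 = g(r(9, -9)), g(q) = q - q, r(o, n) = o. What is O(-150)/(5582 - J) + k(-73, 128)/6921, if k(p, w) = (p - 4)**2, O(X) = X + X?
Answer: 15509689/19316511 ≈ 0.80292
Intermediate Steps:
O(X) = 2*X
g(q) = 0
k(p, w) = (-4 + p)**2
J = 0 (J = -8*0 = 0)
O(-150)/(5582 - J) + k(-73, 128)/6921 = (2*(-150))/(5582 - 1*0) + (-4 - 73)**2/6921 = -300/(5582 + 0) + (-77)**2*(1/6921) = -300/5582 + 5929*(1/6921) = -300*1/5582 + 5929/6921 = -150/2791 + 5929/6921 = 15509689/19316511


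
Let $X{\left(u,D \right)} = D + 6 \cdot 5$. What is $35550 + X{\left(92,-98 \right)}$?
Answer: $35482$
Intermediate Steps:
$X{\left(u,D \right)} = 30 + D$ ($X{\left(u,D \right)} = D + 30 = 30 + D$)
$35550 + X{\left(92,-98 \right)} = 35550 + \left(30 - 98\right) = 35550 - 68 = 35482$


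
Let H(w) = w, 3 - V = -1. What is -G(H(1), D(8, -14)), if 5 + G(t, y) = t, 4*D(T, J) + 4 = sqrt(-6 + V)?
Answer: 4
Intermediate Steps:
V = 4 (V = 3 - 1*(-1) = 3 + 1 = 4)
D(T, J) = -1 + I*sqrt(2)/4 (D(T, J) = -1 + sqrt(-6 + 4)/4 = -1 + sqrt(-2)/4 = -1 + (I*sqrt(2))/4 = -1 + I*sqrt(2)/4)
G(t, y) = -5 + t
-G(H(1), D(8, -14)) = -(-5 + 1) = -1*(-4) = 4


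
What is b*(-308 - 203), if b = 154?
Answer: -78694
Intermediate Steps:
b*(-308 - 203) = 154*(-308 - 203) = 154*(-511) = -78694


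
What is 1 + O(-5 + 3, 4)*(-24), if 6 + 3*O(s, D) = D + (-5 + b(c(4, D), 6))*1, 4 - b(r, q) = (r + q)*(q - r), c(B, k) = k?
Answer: 185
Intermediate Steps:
b(r, q) = 4 - (q + r)*(q - r) (b(r, q) = 4 - (r + q)*(q - r) = 4 - (q + r)*(q - r))
O(s, D) = -43/3 + D/3 + D**2/3 (O(s, D) = -2 + (D + (-5 + (4 + D**2 - 1*6**2))*1)/3 = -2 + (D + (-5 + (4 + D**2 - 1*36))*1)/3 = -2 + (D + (-5 + (4 + D**2 - 36))*1)/3 = -2 + (D + (-5 + (-32 + D**2))*1)/3 = -2 + (D + (-37 + D**2)*1)/3 = -2 + (D + (-37 + D**2))/3 = -2 + (-37 + D + D**2)/3 = -2 + (-37/3 + D/3 + D**2/3) = -43/3 + D/3 + D**2/3)
1 + O(-5 + 3, 4)*(-24) = 1 + (-43/3 + (1/3)*4 + (1/3)*4**2)*(-24) = 1 + (-43/3 + 4/3 + (1/3)*16)*(-24) = 1 + (-43/3 + 4/3 + 16/3)*(-24) = 1 - 23/3*(-24) = 1 + 184 = 185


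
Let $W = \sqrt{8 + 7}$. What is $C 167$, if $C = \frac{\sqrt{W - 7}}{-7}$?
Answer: $- \frac{167 i \sqrt{7 - \sqrt{15}}}{7} \approx - 42.188 i$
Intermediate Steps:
$W = \sqrt{15} \approx 3.873$
$C = - \frac{\sqrt{-7 + \sqrt{15}}}{7}$ ($C = \frac{\sqrt{\sqrt{15} - 7}}{-7} = \sqrt{-7 + \sqrt{15}} \left(- \frac{1}{7}\right) = - \frac{\sqrt{-7 + \sqrt{15}}}{7} \approx - 0.25262 i$)
$C 167 = - \frac{i \sqrt{7 - \sqrt{15}}}{7} \cdot 167 = - \frac{167 i \sqrt{7 - \sqrt{15}}}{7}$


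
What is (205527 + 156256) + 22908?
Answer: 384691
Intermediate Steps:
(205527 + 156256) + 22908 = 361783 + 22908 = 384691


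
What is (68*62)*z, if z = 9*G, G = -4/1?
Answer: -151776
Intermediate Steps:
G = -4 (G = -4*1 = -4)
z = -36 (z = 9*(-4) = -36)
(68*62)*z = (68*62)*(-36) = 4216*(-36) = -151776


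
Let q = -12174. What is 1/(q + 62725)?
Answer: 1/50551 ≈ 1.9782e-5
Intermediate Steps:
1/(q + 62725) = 1/(-12174 + 62725) = 1/50551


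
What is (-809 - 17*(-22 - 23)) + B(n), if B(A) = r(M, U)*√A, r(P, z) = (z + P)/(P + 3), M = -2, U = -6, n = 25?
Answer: -84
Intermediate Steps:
r(P, z) = (P + z)/(3 + P)
B(A) = -8*√A (B(A) = ((-2 - 6)/(3 - 2))*√A = (-8/1)*√A = (1*(-8))*√A = -8*√A)
(-809 - 17*(-22 - 23)) + B(n) = (-809 - 17*(-22 - 23)) - 8*√25 = (-809 - 17*(-45)) - 8*5 = (-809 - 1*(-765)) - 40 = (-809 + 765) - 40 = -44 - 40 = -84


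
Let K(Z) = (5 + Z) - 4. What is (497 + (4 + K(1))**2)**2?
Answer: 284089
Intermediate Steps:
K(Z) = 1 + Z
(497 + (4 + K(1))**2)**2 = (497 + (4 + (1 + 1))**2)**2 = (497 + (4 + 2)**2)**2 = (497 + 6**2)**2 = (497 + 36)**2 = 533**2 = 284089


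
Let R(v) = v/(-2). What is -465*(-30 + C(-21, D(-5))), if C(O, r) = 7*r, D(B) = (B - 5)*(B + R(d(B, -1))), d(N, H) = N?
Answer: -67425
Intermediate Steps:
R(v) = -v/2 (R(v) = v*(-½) = -v/2)
D(B) = B*(-5 + B)/2 (D(B) = (B - 5)*(B - B/2) = (-5 + B)*(B/2) = B*(-5 + B)/2)
-465*(-30 + C(-21, D(-5))) = -465*(-30 + 7*((½)*(-5)*(-5 - 5))) = -465*(-30 + 7*((½)*(-5)*(-10))) = -465*(-30 + 7*25) = -465*(-30 + 175) = -465*145 = -67425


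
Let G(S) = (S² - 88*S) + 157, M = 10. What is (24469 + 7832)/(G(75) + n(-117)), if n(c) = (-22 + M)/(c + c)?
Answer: -1259739/31900 ≈ -39.490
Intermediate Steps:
n(c) = -6/c (n(c) = (-22 + 10)/(c + c) = -12*1/(2*c) = -6/c)
G(S) = 157 + S² - 88*S
(24469 + 7832)/(G(75) + n(-117)) = (24469 + 7832)/((157 + 75² - 88*75) - 6/(-117)) = 32301/((157 + 5625 - 6600) - 6*(-1/117)) = 32301/(-818 + 2/39) = 32301/(-31900/39) = 32301*(-39/31900) = -1259739/31900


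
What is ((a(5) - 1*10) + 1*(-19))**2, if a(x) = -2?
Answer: 961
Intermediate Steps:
((a(5) - 1*10) + 1*(-19))**2 = ((-2 - 1*10) + 1*(-19))**2 = ((-2 - 10) - 19)**2 = (-12 - 19)**2 = (-31)**2 = 961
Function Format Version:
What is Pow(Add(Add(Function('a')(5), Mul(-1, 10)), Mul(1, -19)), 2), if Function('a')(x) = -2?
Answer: 961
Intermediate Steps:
Pow(Add(Add(Function('a')(5), Mul(-1, 10)), Mul(1, -19)), 2) = Pow(Add(Add(-2, Mul(-1, 10)), Mul(1, -19)), 2) = Pow(Add(Add(-2, -10), -19), 2) = Pow(Add(-12, -19), 2) = Pow(-31, 2) = 961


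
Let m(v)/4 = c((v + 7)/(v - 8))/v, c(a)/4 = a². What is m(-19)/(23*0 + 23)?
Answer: -256/35397 ≈ -0.0072322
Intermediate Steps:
c(a) = 4*a²
m(v) = 16*(7 + v)²/(v*(-8 + v)²) (m(v) = 4*((4*((v + 7)/(v - 8))²)/v) = 4*((4*((7 + v)/(-8 + v))²)/v) = 4*((4*((7 + v)²/(-8 + v)²))/v) = 4*((4*(7 + v)²/(-8 + v)²)/v) = 4*(4*(7 + v)²/(v*(-8 + v)²)) = 16*(7 + v)²/(v*(-8 + v)²))
m(-19)/(23*0 + 23) = (16*(7 - 19)²/(-19*(-8 - 19)²))/(23*0 + 23) = (16*(-1/19)*(-12)²/(-27)²)/(0 + 23) = (16*(-1/19)*(1/729)*144)/23 = -256/1539*1/23 = -256/35397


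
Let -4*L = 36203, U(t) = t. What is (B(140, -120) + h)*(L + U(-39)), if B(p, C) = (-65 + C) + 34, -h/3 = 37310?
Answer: 4075153079/4 ≈ 1.0188e+9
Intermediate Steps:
h = -111930 (h = -3*37310 = -111930)
B(p, C) = -31 + C
L = -36203/4 (L = -¼*36203 = -36203/4 ≈ -9050.8)
(B(140, -120) + h)*(L + U(-39)) = ((-31 - 120) - 111930)*(-36203/4 - 39) = (-151 - 111930)*(-36359/4) = -112081*(-36359/4) = 4075153079/4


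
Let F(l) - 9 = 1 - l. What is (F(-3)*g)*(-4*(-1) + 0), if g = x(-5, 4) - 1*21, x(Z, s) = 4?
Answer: -884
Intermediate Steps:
F(l) = 10 - l (F(l) = 9 + (1 - l) = 10 - l)
g = -17 (g = 4 - 1*21 = 4 - 21 = -17)
(F(-3)*g)*(-4*(-1) + 0) = ((10 - 1*(-3))*(-17))*(-4*(-1) + 0) = ((10 + 3)*(-17))*(4 + 0) = (13*(-17))*4 = -221*4 = -884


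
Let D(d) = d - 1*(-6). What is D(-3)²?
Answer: 9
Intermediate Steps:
D(d) = 6 + d (D(d) = d + 6 = 6 + d)
D(-3)² = (6 - 3)² = 3² = 9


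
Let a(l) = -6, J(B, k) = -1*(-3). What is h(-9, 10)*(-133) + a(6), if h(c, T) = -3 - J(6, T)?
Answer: 792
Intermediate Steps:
J(B, k) = 3
h(c, T) = -6 (h(c, T) = -3 - 1*3 = -3 - 3 = -6)
h(-9, 10)*(-133) + a(6) = -6*(-133) - 6 = 798 - 6 = 792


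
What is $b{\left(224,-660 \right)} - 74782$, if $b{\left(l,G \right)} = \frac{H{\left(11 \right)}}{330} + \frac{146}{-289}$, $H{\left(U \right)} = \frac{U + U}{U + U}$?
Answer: $- \frac{7132007231}{95370} \approx -74783.0$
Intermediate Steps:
$H{\left(U \right)} = 1$ ($H{\left(U \right)} = \frac{2 U}{2 U} = 2 U \frac{1}{2 U} = 1$)
$b{\left(l,G \right)} = - \frac{47891}{95370}$ ($b{\left(l,G \right)} = 1 \cdot \frac{1}{330} + \frac{146}{-289} = 1 \cdot \frac{1}{330} + 146 \left(- \frac{1}{289}\right) = \frac{1}{330} - \frac{146}{289} = - \frac{47891}{95370}$)
$b{\left(224,-660 \right)} - 74782 = - \frac{47891}{95370} - 74782 = - \frac{7132007231}{95370}$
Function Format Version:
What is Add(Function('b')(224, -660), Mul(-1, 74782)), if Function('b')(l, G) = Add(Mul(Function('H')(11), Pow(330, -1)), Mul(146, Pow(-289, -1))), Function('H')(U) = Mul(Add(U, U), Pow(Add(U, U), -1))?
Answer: Rational(-7132007231, 95370) ≈ -74783.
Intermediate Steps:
Function('H')(U) = 1 (Function('H')(U) = Mul(Mul(2, U), Pow(Mul(2, U), -1)) = Mul(Mul(2, U), Mul(Rational(1, 2), Pow(U, -1))) = 1)
Function('b')(l, G) = Rational(-47891, 95370) (Function('b')(l, G) = Add(Mul(1, Pow(330, -1)), Mul(146, Pow(-289, -1))) = Add(Mul(1, Rational(1, 330)), Mul(146, Rational(-1, 289))) = Add(Rational(1, 330), Rational(-146, 289)) = Rational(-47891, 95370))
Add(Function('b')(224, -660), Mul(-1, 74782)) = Add(Rational(-47891, 95370), Mul(-1, 74782)) = Add(Rational(-47891, 95370), -74782) = Rational(-7132007231, 95370)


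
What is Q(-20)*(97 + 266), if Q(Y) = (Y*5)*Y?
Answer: 726000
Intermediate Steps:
Q(Y) = 5*Y**2 (Q(Y) = (5*Y)*Y = 5*Y**2)
Q(-20)*(97 + 266) = (5*(-20)**2)*(97 + 266) = (5*400)*363 = 2000*363 = 726000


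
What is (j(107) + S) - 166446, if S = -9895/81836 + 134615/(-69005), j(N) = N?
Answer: -187868706325127/1129418636 ≈ -1.6634e+5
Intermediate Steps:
S = -2339831523/1129418636 (S = -9895*1/81836 + 134615*(-1/69005) = -9895/81836 - 26923/13801 = -2339831523/1129418636 ≈ -2.0717)
(j(107) + S) - 166446 = (107 - 2339831523/1129418636) - 166446 = 118507962529/1129418636 - 166446 = -187868706325127/1129418636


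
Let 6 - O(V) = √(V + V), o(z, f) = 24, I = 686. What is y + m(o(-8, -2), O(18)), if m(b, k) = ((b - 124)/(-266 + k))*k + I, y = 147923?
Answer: 148609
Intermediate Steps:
O(V) = 6 - √2*√V (O(V) = 6 - √(V + V) = 6 - √(2*V) = 6 - √2*√V)
m(b, k) = 686 + k*(-124 + b)/(-266 + k) (m(b, k) = ((b - 124)/(-266 + k))*k + 686 = ((-124 + b)/(-266 + k))*k + 686 = k*(-124 + b)/(-266 + k) + 686 = 686 + k*(-124 + b)/(-266 + k))
y + m(o(-8, -2), O(18)) = 147923 + (-182476 + 562*(6 - √2*√18) + 24*(6 - √2*√18))/(-266 + (6 - √2*√18)) = 147923 + (-182476 + 562*(6 - √2*3*√2) + 24*(6 - √2*3*√2))/(-266 + (6 - √2*3*√2)) = 147923 + (-182476 + 562*(6 - 6) + 24*(6 - 6))/(-266 + (6 - 6)) = 147923 + (-182476 + 562*0 + 24*0)/(-266 + 0) = 147923 + (-182476 + 0 + 0)/(-266) = 147923 - 1/266*(-182476) = 147923 + 686 = 148609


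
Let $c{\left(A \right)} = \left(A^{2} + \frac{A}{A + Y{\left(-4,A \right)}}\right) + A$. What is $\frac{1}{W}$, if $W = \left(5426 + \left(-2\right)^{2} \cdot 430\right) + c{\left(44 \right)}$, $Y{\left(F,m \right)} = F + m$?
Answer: $\frac{21}{191657} \approx 0.00010957$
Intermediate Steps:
$c{\left(A \right)} = A + A^{2} + \frac{A}{-4 + 2 A}$ ($c{\left(A \right)} = \left(A^{2} + \frac{A}{A + \left(-4 + A\right)}\right) + A = \left(A^{2} + \frac{A}{-4 + 2 A}\right) + A = A + A^{2} + \frac{A}{-4 + 2 A}$)
$W = \frac{191657}{21}$ ($W = \left(5426 + \left(-2\right)^{2} \cdot 430\right) + \frac{1}{2} \cdot 44 \frac{1}{-2 + 44} \left(-3 - 88 + 2 \cdot 44^{2}\right) = \left(5426 + 4 \cdot 430\right) + \frac{1}{2} \cdot 44 \cdot \frac{1}{42} \left(-3 - 88 + 2 \cdot 1936\right) = \left(5426 + 1720\right) + \frac{1}{2} \cdot 44 \cdot \frac{1}{42} \left(-3 - 88 + 3872\right) = 7146 + \frac{1}{2} \cdot 44 \cdot \frac{1}{42} \cdot 3781 = 7146 + \frac{41591}{21} = \frac{191657}{21} \approx 9126.5$)
$\frac{1}{W} = \frac{1}{\frac{191657}{21}} = \frac{21}{191657}$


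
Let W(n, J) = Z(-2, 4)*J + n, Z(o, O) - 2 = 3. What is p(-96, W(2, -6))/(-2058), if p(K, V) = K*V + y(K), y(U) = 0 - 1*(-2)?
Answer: -1345/1029 ≈ -1.3071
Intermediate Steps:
Z(o, O) = 5 (Z(o, O) = 2 + 3 = 5)
y(U) = 2 (y(U) = 0 + 2 = 2)
W(n, J) = n + 5*J (W(n, J) = 5*J + n = n + 5*J)
p(K, V) = 2 + K*V (p(K, V) = K*V + 2 = 2 + K*V)
p(-96, W(2, -6))/(-2058) = (2 - 96*(2 + 5*(-6)))/(-2058) = (2 - 96*(2 - 30))*(-1/2058) = (2 - 96*(-28))*(-1/2058) = (2 + 2688)*(-1/2058) = 2690*(-1/2058) = -1345/1029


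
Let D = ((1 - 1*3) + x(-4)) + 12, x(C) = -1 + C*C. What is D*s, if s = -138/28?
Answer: -1725/14 ≈ -123.21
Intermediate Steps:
x(C) = -1 + C**2
s = -69/14 (s = -138*1/28 = -69/14 ≈ -4.9286)
D = 25 (D = ((1 - 1*3) + (-1 + (-4)**2)) + 12 = ((1 - 3) + (-1 + 16)) + 12 = (-2 + 15) + 12 = 13 + 12 = 25)
D*s = 25*(-69/14) = -1725/14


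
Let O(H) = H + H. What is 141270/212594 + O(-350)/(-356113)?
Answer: 25228449655/37853743561 ≈ 0.66647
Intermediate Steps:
O(H) = 2*H
141270/212594 + O(-350)/(-356113) = 141270/212594 + (2*(-350))/(-356113) = 141270*(1/212594) - 700*(-1/356113) = 70635/106297 + 700/356113 = 25228449655/37853743561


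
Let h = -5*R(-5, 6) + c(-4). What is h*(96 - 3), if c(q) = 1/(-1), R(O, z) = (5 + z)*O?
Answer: 25482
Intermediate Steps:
R(O, z) = O*(5 + z)
c(q) = -1
h = 274 (h = -(-25)*(5 + 6) - 1 = -(-25)*11 - 1 = -5*(-55) - 1 = 275 - 1 = 274)
h*(96 - 3) = 274*(96 - 3) = 274*93 = 25482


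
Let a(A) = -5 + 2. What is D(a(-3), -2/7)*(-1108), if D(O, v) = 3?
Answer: -3324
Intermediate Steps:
a(A) = -3
D(a(-3), -2/7)*(-1108) = 3*(-1108) = -3324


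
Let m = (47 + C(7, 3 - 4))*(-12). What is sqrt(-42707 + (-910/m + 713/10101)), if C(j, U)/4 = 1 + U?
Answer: I*sqrt(38500501677176994)/949494 ≈ 206.65*I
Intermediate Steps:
C(j, U) = 4 + 4*U (C(j, U) = 4*(1 + U) = 4 + 4*U)
m = -564 (m = (47 + (4 + 4*(3 - 4)))*(-12) = (47 + (4 + 4*(-1)))*(-12) = (47 + (4 - 4))*(-12) = (47 + 0)*(-12) = 47*(-12) = -564)
sqrt(-42707 + (-910/m + 713/10101)) = sqrt(-42707 + (-910/(-564) + 713/10101)) = sqrt(-42707 + (-910*(-1/564) + 713*(1/10101))) = sqrt(-42707 + (455/282 + 713/10101)) = sqrt(-42707 + 1599007/949494) = sqrt(-40548441251/949494) = I*sqrt(38500501677176994)/949494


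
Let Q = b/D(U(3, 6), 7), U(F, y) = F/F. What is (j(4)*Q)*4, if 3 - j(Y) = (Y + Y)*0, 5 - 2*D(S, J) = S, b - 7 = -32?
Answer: -150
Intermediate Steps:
U(F, y) = 1
b = -25 (b = 7 - 32 = -25)
D(S, J) = 5/2 - S/2
j(Y) = 3 (j(Y) = 3 - (Y + Y)*0 = 3 - 2*Y*0 = 3 - 1*0 = 3 + 0 = 3)
Q = -25/2 (Q = -25/(5/2 - ½*1) = -25/(5/2 - ½) = -25/2 ≈ -12.500)
(j(4)*Q)*4 = (3*(-25/2))*4 = -75/2*4 = -150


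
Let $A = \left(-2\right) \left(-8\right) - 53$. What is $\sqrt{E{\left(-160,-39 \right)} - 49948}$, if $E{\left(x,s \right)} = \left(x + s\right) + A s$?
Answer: $8 i \sqrt{761} \approx 220.69 i$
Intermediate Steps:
$A = -37$ ($A = 16 - 53 = -37$)
$E{\left(x,s \right)} = x - 36 s$ ($E{\left(x,s \right)} = \left(x + s\right) - 37 s = \left(s + x\right) - 37 s = x - 36 s$)
$\sqrt{E{\left(-160,-39 \right)} - 49948} = \sqrt{\left(-160 - -1404\right) - 49948} = \sqrt{\left(-160 + 1404\right) - 49948} = \sqrt{1244 - 49948} = \sqrt{-48704} = 8 i \sqrt{761}$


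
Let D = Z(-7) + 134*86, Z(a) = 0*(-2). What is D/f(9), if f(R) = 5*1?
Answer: 11524/5 ≈ 2304.8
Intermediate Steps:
Z(a) = 0
f(R) = 5
D = 11524 (D = 0 + 134*86 = 0 + 11524 = 11524)
D/f(9) = 11524/5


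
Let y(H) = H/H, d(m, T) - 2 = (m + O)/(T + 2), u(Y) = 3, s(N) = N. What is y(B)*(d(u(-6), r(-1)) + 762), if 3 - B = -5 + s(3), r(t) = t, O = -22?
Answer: 745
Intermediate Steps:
d(m, T) = 2 + (-22 + m)/(2 + T) (d(m, T) = 2 + (m - 22)/(T + 2) = 2 + (-22 + m)/(2 + T))
B = 5 (B = 3 - (-5 + 3) = 3 - 1*(-2) = 3 + 2 = 5)
y(H) = 1
y(B)*(d(u(-6), r(-1)) + 762) = 1*((-18 + 3 + 2*(-1))/(2 - 1) + 762) = 1*((-18 + 3 - 2)/1 + 762) = 1*(1*(-17) + 762) = 1*(-17 + 762) = 1*745 = 745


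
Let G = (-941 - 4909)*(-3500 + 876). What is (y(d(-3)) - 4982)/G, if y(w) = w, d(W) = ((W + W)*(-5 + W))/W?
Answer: -833/2558400 ≈ -0.00032559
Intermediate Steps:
d(W) = -10 + 2*W (d(W) = ((2*W)*(-5 + W))/W = (2*W*(-5 + W))/W = -10 + 2*W)
G = 15350400 (G = -5850*(-2624) = 15350400)
(y(d(-3)) - 4982)/G = ((-10 + 2*(-3)) - 4982)/15350400 = ((-10 - 6) - 4982)*(1/15350400) = (-16 - 4982)*(1/15350400) = -4998*1/15350400 = -833/2558400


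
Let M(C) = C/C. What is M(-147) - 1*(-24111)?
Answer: 24112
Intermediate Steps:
M(C) = 1
M(-147) - 1*(-24111) = 1 - 1*(-24111) = 1 + 24111 = 24112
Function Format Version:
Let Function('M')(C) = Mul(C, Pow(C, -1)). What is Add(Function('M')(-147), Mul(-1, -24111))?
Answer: 24112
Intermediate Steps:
Function('M')(C) = 1
Add(Function('M')(-147), Mul(-1, -24111)) = Add(1, Mul(-1, -24111)) = Add(1, 24111) = 24112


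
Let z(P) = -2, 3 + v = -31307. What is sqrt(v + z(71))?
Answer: 4*I*sqrt(1957) ≈ 176.95*I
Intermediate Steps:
v = -31310 (v = -3 - 31307 = -31310)
sqrt(v + z(71)) = sqrt(-31310 - 2) = sqrt(-31312) = 4*I*sqrt(1957)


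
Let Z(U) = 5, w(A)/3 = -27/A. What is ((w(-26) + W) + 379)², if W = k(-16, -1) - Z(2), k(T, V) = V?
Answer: 95628841/676 ≈ 1.4146e+5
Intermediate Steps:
w(A) = -81/A (w(A) = 3*(-27/A) = -81/A)
W = -6 (W = -1 - 1*5 = -1 - 5 = -6)
((w(-26) + W) + 379)² = ((-81/(-26) - 6) + 379)² = ((-81*(-1/26) - 6) + 379)² = ((81/26 - 6) + 379)² = (-75/26 + 379)² = (9779/26)² = 95628841/676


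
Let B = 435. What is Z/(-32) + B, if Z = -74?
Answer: 6997/16 ≈ 437.31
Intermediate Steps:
Z/(-32) + B = -74/(-32) + 435 = -1/32*(-74) + 435 = 37/16 + 435 = 6997/16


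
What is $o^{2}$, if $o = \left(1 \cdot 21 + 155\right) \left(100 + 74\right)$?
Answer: $937829376$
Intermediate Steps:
$o = 30624$ ($o = \left(21 + 155\right) 174 = 176 \cdot 174 = 30624$)
$o^{2} = 30624^{2} = 937829376$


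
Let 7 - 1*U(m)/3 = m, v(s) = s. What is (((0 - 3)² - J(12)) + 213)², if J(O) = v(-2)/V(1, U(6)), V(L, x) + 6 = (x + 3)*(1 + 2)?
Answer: 1776889/36 ≈ 49358.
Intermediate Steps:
U(m) = 21 - 3*m
V(L, x) = 3 + 3*x (V(L, x) = -6 + (x + 3)*(1 + 2) = -6 + (3 + x)*3 = -6 + (9 + 3*x) = 3 + 3*x)
J(O) = -⅙ (J(O) = -2/(3 + 3*(21 - 3*6)) = -2/(3 + 3*(21 - 18)) = -2/(3 + 3*3) = -2/(3 + 9) = -2/12 = -2*1/12 = -⅙)
(((0 - 3)² - J(12)) + 213)² = (((0 - 3)² - 1*(-⅙)) + 213)² = (((-3)² + ⅙) + 213)² = ((9 + ⅙) + 213)² = (55/6 + 213)² = (1333/6)² = 1776889/36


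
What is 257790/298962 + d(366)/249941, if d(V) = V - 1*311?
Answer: 10741455550/12453810207 ≈ 0.86250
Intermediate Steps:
d(V) = -311 + V (d(V) = V - 311 = -311 + V)
257790/298962 + d(366)/249941 = 257790/298962 + (-311 + 366)/249941 = 257790*(1/298962) + 55*(1/249941) = 42965/49827 + 55/249941 = 10741455550/12453810207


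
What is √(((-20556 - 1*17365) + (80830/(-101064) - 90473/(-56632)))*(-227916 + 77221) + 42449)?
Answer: √731222444435128924499575026/357716028 ≈ 75594.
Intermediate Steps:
√(((-20556 - 1*17365) + (80830/(-101064) - 90473/(-56632)))*(-227916 + 77221) + 42449) = √(((-20556 - 17365) + (80830*(-1/101064) - 90473*(-1/56632)))*(-150695) + 42449) = √((-37921 + (-40415/50532 + 90473/56632))*(-150695) + 42449) = √((-37921 + 570749839/715432056)*(-150695) + 42449) = √(-27129328245737/715432056*(-150695) + 42449) = √(4088254119991337215/715432056 + 42449) = √(4088284489366682359/715432056) = √731222444435128924499575026/357716028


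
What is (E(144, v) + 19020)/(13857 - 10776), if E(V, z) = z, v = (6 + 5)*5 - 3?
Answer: 19072/3081 ≈ 6.1902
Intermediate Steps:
v = 52 (v = 11*5 - 3 = 55 - 3 = 52)
(E(144, v) + 19020)/(13857 - 10776) = (52 + 19020)/(13857 - 10776) = 19072/3081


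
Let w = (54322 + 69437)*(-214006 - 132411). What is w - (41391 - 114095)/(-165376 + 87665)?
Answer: -3331643205292337/77711 ≈ -4.2872e+10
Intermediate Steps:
w = -42872221503 (w = 123759*(-346417) = -42872221503)
w - (41391 - 114095)/(-165376 + 87665) = -42872221503 - (41391 - 114095)/(-165376 + 87665) = -42872221503 - (-72704)/(-77711) = -42872221503 - (-72704)*(-1)/77711 = -42872221503 - 1*72704/77711 = -42872221503 - 72704/77711 = -3331643205292337/77711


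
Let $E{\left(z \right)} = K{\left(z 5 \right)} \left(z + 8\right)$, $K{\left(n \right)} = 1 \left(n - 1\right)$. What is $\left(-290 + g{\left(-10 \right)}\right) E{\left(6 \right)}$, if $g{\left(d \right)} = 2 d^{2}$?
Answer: $-36540$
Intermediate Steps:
$K{\left(n \right)} = -1 + n$ ($K{\left(n \right)} = 1 \left(-1 + n\right) = -1 + n$)
$E{\left(z \right)} = \left(-1 + 5 z\right) \left(8 + z\right)$ ($E{\left(z \right)} = \left(-1 + z 5\right) \left(z + 8\right) = \left(-1 + 5 z\right) \left(8 + z\right)$)
$\left(-290 + g{\left(-10 \right)}\right) E{\left(6 \right)} = \left(-290 + 2 \left(-10\right)^{2}\right) \left(-1 + 5 \cdot 6\right) \left(8 + 6\right) = \left(-290 + 2 \cdot 100\right) \left(-1 + 30\right) 14 = \left(-290 + 200\right) 29 \cdot 14 = \left(-90\right) 406 = -36540$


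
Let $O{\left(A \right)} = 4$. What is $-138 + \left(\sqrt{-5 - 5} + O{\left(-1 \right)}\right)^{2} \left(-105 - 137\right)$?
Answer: $-1590 - 1936 i \sqrt{10} \approx -1590.0 - 6122.2 i$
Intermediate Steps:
$-138 + \left(\sqrt{-5 - 5} + O{\left(-1 \right)}\right)^{2} \left(-105 - 137\right) = -138 + \left(\sqrt{-5 - 5} + 4\right)^{2} \left(-105 - 137\right) = -138 + \left(\sqrt{-10} + 4\right)^{2} \left(-242\right) = -138 + \left(i \sqrt{10} + 4\right)^{2} \left(-242\right) = -138 + \left(4 + i \sqrt{10}\right)^{2} \left(-242\right) = -138 - 242 \left(4 + i \sqrt{10}\right)^{2}$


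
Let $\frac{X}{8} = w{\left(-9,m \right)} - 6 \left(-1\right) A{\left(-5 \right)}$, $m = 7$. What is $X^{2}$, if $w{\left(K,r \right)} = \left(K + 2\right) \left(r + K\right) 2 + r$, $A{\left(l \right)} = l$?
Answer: $1600$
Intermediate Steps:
$w{\left(K,r \right)} = r + 2 \left(2 + K\right) \left(K + r\right)$ ($w{\left(K,r \right)} = \left(2 + K\right) \left(K + r\right) 2 + r = 2 \left(2 + K\right) \left(K + r\right) + r = r + 2 \left(2 + K\right) \left(K + r\right)$)
$X = 40$ ($X = 8 \left(\left(2 \left(-9\right)^{2} + 4 \left(-9\right) + 5 \cdot 7 + 2 \left(-9\right) 7\right) - 6 \left(-1\right) \left(-5\right)\right) = 8 \left(\left(2 \cdot 81 - 36 + 35 - 126\right) - \left(-6\right) \left(-5\right)\right) = 8 \left(\left(162 - 36 + 35 - 126\right) - 30\right) = 8 \left(35 - 30\right) = 8 \cdot 5 = 40$)
$X^{2} = 40^{2} = 1600$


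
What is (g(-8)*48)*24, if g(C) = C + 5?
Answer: -3456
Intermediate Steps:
g(C) = 5 + C
(g(-8)*48)*24 = ((5 - 8)*48)*24 = -3*48*24 = -144*24 = -3456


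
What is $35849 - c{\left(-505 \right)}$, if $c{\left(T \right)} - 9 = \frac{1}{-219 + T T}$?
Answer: $\frac{9132247039}{254806} \approx 35840.0$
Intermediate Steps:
$c{\left(T \right)} = 9 + \frac{1}{-219 + T^{2}}$ ($c{\left(T \right)} = 9 + \frac{1}{-219 + T T} = 9 + \frac{1}{-219 + T^{2}}$)
$35849 - c{\left(-505 \right)} = 35849 - \frac{-1970 + 9 \left(-505\right)^{2}}{-219 + \left(-505\right)^{2}} = 35849 - \frac{-1970 + 9 \cdot 255025}{-219 + 255025} = 35849 - \frac{-1970 + 2295225}{254806} = 35849 - \frac{1}{254806} \cdot 2293255 = 35849 - \frac{2293255}{254806} = \frac{9132247039}{254806}$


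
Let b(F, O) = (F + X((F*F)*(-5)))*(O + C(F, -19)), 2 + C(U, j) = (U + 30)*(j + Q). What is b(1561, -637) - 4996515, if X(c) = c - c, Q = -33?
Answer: -135138646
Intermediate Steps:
C(U, j) = -2 + (-33 + j)*(30 + U) (C(U, j) = -2 + (U + 30)*(j - 33) = -2 + (30 + U)*(-33 + j) = -2 + (-33 + j)*(30 + U))
X(c) = 0
b(F, O) = F*(-1562 + O - 52*F) (b(F, O) = (F + 0)*(O + (-992 - 33*F + 30*(-19) + F*(-19))) = F*(O + (-992 - 33*F - 570 - 19*F)) = F*(O + (-1562 - 52*F)) = F*(-1562 + O - 52*F))
b(1561, -637) - 4996515 = 1561*(-1562 - 637 - 52*1561) - 4996515 = 1561*(-1562 - 637 - 81172) - 4996515 = 1561*(-83371) - 4996515 = -130142131 - 4996515 = -135138646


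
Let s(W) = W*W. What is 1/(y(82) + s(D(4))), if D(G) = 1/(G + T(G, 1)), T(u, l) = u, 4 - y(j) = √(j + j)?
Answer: -16448/605695 - 8192*√41/605695 ≈ -0.11376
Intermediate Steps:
y(j) = 4 - √2*√j (y(j) = 4 - √(j + j) = 4 - √(2*j) = 4 - √2*√j)
D(G) = 1/(2*G) (D(G) = 1/(G + G) = 1/(2*G))
s(W) = W²
1/(y(82) + s(D(4))) = 1/((4 - √2*√82) + ((½)/4)²) = 1/((4 - 2*√41) + ((½)*(¼))²) = 1/((4 - 2*√41) + (⅛)²) = 1/((4 - 2*√41) + 1/64) = 1/(257/64 - 2*√41)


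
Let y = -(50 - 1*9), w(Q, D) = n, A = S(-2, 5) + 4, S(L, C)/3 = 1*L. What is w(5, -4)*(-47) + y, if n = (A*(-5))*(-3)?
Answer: 1369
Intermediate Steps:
S(L, C) = 3*L (S(L, C) = 3*(1*L) = 3*L)
A = -2 (A = 3*(-2) + 4 = -6 + 4 = -2)
n = -30 (n = -2*(-5)*(-3) = 10*(-3) = -30)
w(Q, D) = -30
y = -41 (y = -(50 - 9) = -1*41 = -41)
w(5, -4)*(-47) + y = -30*(-47) - 41 = 1410 - 41 = 1369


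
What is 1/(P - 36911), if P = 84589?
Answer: 1/47678 ≈ 2.0974e-5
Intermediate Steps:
1/(P - 36911) = 1/(84589 - 36911) = 1/47678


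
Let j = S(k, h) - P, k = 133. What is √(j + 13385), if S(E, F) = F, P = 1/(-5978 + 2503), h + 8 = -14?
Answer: √6454663214/695 ≈ 115.60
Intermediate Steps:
h = -22 (h = -8 - 14 = -22)
P = -1/3475 (P = 1/(-3475) = -1/3475 ≈ -0.00028777)
j = -76449/3475 (j = -22 - 1*(-1/3475) = -22 + 1/3475 = -76449/3475 ≈ -22.000)
√(j + 13385) = √(-76449/3475 + 13385) = √(46436426/3475) = √6454663214/695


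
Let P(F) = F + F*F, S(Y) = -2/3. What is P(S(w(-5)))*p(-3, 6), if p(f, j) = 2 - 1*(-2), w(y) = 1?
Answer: -8/9 ≈ -0.88889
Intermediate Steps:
S(Y) = -⅔ (S(Y) = -2*⅓ = -⅔)
p(f, j) = 4 (p(f, j) = 2 + 2 = 4)
P(F) = F + F²
P(S(w(-5)))*p(-3, 6) = -2*(1 - ⅔)/3*4 = -⅔*⅓*4 = -2/9*4 = -8/9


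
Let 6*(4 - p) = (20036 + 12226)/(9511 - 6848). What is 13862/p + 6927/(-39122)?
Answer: 1444132763807/206368550 ≈ 6997.8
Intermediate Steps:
p = 5275/2663 (p = 4 - (20036 + 12226)/(6*(9511 - 6848)) = 4 - 5377/2663 = 5275/2663 ≈ 1.9808)
13862/p + 6927/(-39122) = 13862/(5275/2663) + 6927/(-39122) = 13862*(2663/5275) + 6927*(-1/39122) = 36914506/5275 - 6927/39122 = 1444132763807/206368550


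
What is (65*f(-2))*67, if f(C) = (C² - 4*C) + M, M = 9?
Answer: 91455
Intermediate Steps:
f(C) = 9 + C² - 4*C (f(C) = (C² - 4*C) + 9 = 9 + C² - 4*C)
(65*f(-2))*67 = (65*(9 + (-2)² - 4*(-2)))*67 = (65*(9 + 4 + 8))*67 = (65*21)*67 = 1365*67 = 91455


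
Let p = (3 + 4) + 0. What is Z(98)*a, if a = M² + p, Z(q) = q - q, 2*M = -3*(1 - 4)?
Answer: 0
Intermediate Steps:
M = 9/2 (M = (-3*(1 - 4))/2 = (-3*(-3))/2 = (½)*9 = 9/2 ≈ 4.5000)
Z(q) = 0
p = 7 (p = 7 + 0 = 7)
a = 109/4 (a = (9/2)² + 7 = 81/4 + 7 = 109/4 ≈ 27.250)
Z(98)*a = 0*(109/4) = 0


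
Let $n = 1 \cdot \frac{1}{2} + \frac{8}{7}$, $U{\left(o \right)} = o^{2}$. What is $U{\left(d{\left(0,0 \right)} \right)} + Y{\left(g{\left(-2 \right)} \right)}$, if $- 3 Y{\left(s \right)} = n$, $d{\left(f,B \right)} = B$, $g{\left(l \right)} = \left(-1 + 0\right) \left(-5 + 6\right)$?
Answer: $- \frac{23}{42} \approx -0.54762$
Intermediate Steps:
$g{\left(l \right)} = -1$ ($g{\left(l \right)} = \left(-1\right) 1 = -1$)
$n = \frac{23}{14}$ ($n = 1 \cdot \frac{1}{2} + 8 \cdot \frac{1}{7} = \frac{1}{2} + \frac{8}{7} = \frac{23}{14} \approx 1.6429$)
$Y{\left(s \right)} = - \frac{23}{42}$ ($Y{\left(s \right)} = \left(- \frac{1}{3}\right) \frac{23}{14} = - \frac{23}{42}$)
$U{\left(d{\left(0,0 \right)} \right)} + Y{\left(g{\left(-2 \right)} \right)} = 0^{2} - \frac{23}{42} = 0 - \frac{23}{42} = - \frac{23}{42}$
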